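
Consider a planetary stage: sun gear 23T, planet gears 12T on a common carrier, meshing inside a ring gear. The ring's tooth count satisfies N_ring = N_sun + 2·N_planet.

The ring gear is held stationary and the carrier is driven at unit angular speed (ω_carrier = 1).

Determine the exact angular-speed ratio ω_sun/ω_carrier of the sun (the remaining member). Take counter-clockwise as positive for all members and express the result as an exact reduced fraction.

N_ring = 23 + 2·12 = 47
23(ω_s−ω_c) = −47(ω_r−ω_c),  ω_r=0, ω_c=1
ω_s = 1 − (47/23)(0−1) = 70/23
ω_s/ω_c = 70/23

70/23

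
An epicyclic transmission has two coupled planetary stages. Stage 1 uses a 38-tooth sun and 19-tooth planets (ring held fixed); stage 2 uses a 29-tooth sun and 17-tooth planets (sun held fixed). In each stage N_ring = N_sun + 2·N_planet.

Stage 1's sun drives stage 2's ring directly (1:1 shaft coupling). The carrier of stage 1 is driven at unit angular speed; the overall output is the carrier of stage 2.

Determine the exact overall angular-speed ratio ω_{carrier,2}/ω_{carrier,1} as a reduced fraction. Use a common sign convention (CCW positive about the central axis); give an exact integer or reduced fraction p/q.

189/92

Stage 1: N_ring = 38 + 2·19 = 76
Stage 1: 38(ω_s−ω_c) = −76(ω_r−ω_c),  ω_r=0, ω_c=1
Stage 1: ω_s = 1 − (76/38)(0−1) = 3
  ⇒ ω_s¹/ω_c¹ = 3
Stage 2: N_ring = 29 + 2·17 = 63
Stage 2: 29(ω_s−ω_c) = −63(ω_r−ω_c),  ω_s=0, ω_r=1
Stage 2: 29(0−ω_c) = −63(1−ω_c)  ⇒  92ω_c = 63  ⇒  ω_c = 63/92
  ⇒ ω_c²/ω_r² = 63/92
Coupling ω_r² = ω_s¹ ⇒ overall = 3 × 63/92 = 189/92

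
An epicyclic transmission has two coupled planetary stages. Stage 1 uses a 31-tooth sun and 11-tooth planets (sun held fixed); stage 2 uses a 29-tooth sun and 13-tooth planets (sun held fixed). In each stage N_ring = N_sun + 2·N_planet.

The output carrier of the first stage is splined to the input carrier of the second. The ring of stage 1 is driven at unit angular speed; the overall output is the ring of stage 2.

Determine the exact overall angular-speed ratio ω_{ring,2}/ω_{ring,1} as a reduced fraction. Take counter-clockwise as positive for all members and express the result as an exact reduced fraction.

Stage 1: N_ring = 31 + 2·11 = 53
Stage 1: 31(ω_s−ω_c) = −53(ω_r−ω_c),  ω_s=0, ω_r=1
Stage 1: 31(0−ω_c) = −53(1−ω_c)  ⇒  84ω_c = 53  ⇒  ω_c = 53/84
  ⇒ ω_c¹/ω_r¹ = 53/84
Stage 2: N_ring = 29 + 2·13 = 55
Stage 2: 29(ω_s−ω_c) = −55(ω_r−ω_c),  ω_s=0, ω_c=1
Stage 2: ω_r = 1 − (29/55)(0−1) = 84/55
  ⇒ ω_r²/ω_c² = 84/55
Coupling ω_c² = ω_c¹ ⇒ overall = 53/84 × 84/55 = 53/55

53/55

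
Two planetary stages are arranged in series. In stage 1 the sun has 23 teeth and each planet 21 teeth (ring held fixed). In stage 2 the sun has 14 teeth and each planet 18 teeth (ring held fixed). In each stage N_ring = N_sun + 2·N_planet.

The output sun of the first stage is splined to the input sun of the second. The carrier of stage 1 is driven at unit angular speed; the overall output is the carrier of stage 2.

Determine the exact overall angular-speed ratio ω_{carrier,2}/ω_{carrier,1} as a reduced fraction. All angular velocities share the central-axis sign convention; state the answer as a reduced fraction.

Stage 1: N_ring = 23 + 2·21 = 65
Stage 1: 23(ω_s−ω_c) = −65(ω_r−ω_c),  ω_r=0, ω_c=1
Stage 1: ω_s = 1 − (65/23)(0−1) = 88/23
  ⇒ ω_s¹/ω_c¹ = 88/23
Stage 2: N_ring = 14 + 2·18 = 50
Stage 2: 14(ω_s−ω_c) = −50(ω_r−ω_c),  ω_r=0, ω_s=1
Stage 2: 14(1−ω_c) = −50(0−ω_c)  ⇒  64ω_c = 14  ⇒  ω_c = 7/32
  ⇒ ω_c²/ω_s² = 7/32
Coupling ω_s² = ω_s¹ ⇒ overall = 88/23 × 7/32 = 77/92

77/92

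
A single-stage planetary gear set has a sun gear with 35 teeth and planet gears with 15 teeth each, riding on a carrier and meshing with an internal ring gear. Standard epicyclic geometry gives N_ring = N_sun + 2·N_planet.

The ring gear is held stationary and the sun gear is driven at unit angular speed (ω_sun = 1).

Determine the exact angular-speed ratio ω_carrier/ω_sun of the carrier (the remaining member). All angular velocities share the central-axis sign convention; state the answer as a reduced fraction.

7/20

N_ring = 35 + 2·15 = 65
35(ω_s−ω_c) = −65(ω_r−ω_c),  ω_r=0, ω_s=1
35(1−ω_c) = −65(0−ω_c)  ⇒  100ω_c = 35  ⇒  ω_c = 7/20
ω_c/ω_s = 7/20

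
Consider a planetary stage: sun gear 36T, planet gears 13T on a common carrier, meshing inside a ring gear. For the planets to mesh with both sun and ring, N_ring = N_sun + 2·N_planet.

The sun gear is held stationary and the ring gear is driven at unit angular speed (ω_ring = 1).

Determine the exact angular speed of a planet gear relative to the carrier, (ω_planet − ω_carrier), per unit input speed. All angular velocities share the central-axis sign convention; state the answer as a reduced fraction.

N_ring = 36 + 2·13 = 62
36(ω_s−ω_c) = −62(ω_r−ω_c),  ω_s=0, ω_r=1
36(0−ω_c) = −62(1−ω_c)  ⇒  98ω_c = 62  ⇒  ω_c = 31/49
sun–planet: 36·(0−31/49) = −13·(ω_p−ω_c)  ⇒  ω_p−ω_c = −(36/13)·(-31/49) = 1116/637

1116/637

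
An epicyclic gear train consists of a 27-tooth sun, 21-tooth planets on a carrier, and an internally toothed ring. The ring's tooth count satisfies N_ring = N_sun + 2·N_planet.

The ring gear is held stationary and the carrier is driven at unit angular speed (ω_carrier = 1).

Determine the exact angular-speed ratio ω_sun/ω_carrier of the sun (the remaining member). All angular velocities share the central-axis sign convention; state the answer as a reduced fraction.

32/9

N_ring = 27 + 2·21 = 69
27(ω_s−ω_c) = −69(ω_r−ω_c),  ω_r=0, ω_c=1
ω_s = 1 − (69/27)(0−1) = 32/9
ω_s/ω_c = 32/9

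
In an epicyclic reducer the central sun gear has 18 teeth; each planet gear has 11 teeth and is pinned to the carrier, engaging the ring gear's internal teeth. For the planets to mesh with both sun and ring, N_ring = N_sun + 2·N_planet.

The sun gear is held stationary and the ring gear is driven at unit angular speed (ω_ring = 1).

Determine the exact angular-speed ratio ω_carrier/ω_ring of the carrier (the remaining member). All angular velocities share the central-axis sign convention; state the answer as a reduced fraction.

20/29

N_ring = 18 + 2·11 = 40
18(ω_s−ω_c) = −40(ω_r−ω_c),  ω_s=0, ω_r=1
18(0−ω_c) = −40(1−ω_c)  ⇒  58ω_c = 40  ⇒  ω_c = 20/29
ω_c/ω_r = 20/29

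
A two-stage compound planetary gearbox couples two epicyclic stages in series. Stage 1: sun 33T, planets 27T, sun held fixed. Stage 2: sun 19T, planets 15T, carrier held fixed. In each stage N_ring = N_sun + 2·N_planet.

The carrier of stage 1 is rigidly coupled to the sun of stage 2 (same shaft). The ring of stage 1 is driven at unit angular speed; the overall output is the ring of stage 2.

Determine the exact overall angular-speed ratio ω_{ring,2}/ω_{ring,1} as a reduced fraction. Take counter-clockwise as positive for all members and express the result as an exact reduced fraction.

Stage 1: N_ring = 33 + 2·27 = 87
Stage 1: 33(ω_s−ω_c) = −87(ω_r−ω_c),  ω_s=0, ω_r=1
Stage 1: 33(0−ω_c) = −87(1−ω_c)  ⇒  120ω_c = 87  ⇒  ω_c = 29/40
  ⇒ ω_c¹/ω_r¹ = 29/40
Stage 2: N_ring = 19 + 2·15 = 49
Stage 2: 19(ω_s−ω_c) = −49(ω_r−ω_c),  ω_c=0, ω_s=1
Stage 2: ω_r = 0 − (19/49)(1−0) = -19/49
  ⇒ ω_r²/ω_s² = -19/49
Coupling ω_s² = ω_c¹ ⇒ overall = 29/40 × -19/49 = -551/1960

-551/1960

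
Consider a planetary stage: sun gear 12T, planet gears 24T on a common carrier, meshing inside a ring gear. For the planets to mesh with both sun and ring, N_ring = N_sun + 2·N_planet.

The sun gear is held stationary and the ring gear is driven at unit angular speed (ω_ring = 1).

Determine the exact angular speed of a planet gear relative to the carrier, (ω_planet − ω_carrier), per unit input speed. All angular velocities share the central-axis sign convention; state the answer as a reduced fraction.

5/12

N_ring = 12 + 2·24 = 60
12(ω_s−ω_c) = −60(ω_r−ω_c),  ω_s=0, ω_r=1
12(0−ω_c) = −60(1−ω_c)  ⇒  72ω_c = 60  ⇒  ω_c = 5/6
sun–planet: 12·(0−5/6) = −24·(ω_p−ω_c)  ⇒  ω_p−ω_c = −(12/24)·(-5/6) = 5/12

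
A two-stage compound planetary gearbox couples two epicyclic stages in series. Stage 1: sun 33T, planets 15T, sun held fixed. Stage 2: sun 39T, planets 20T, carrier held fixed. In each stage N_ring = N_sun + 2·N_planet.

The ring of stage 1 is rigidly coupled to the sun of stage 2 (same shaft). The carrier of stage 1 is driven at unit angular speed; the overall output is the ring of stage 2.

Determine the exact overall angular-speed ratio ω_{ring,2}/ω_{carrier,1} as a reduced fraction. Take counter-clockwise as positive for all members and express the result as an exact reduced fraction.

Stage 1: N_ring = 33 + 2·15 = 63
Stage 1: 33(ω_s−ω_c) = −63(ω_r−ω_c),  ω_s=0, ω_c=1
Stage 1: ω_r = 1 − (33/63)(0−1) = 32/21
  ⇒ ω_r¹/ω_c¹ = 32/21
Stage 2: N_ring = 39 + 2·20 = 79
Stage 2: 39(ω_s−ω_c) = −79(ω_r−ω_c),  ω_c=0, ω_s=1
Stage 2: ω_r = 0 − (39/79)(1−0) = -39/79
  ⇒ ω_r²/ω_s² = -39/79
Coupling ω_s² = ω_r¹ ⇒ overall = 32/21 × -39/79 = -416/553

-416/553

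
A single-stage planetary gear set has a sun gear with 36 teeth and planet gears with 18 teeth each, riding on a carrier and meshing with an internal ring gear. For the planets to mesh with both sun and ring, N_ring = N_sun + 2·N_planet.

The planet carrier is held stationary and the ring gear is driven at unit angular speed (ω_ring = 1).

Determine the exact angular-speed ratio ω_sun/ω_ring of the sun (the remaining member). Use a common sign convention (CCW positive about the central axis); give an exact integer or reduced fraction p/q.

N_ring = 36 + 2·18 = 72
36(ω_s−ω_c) = −72(ω_r−ω_c),  ω_c=0, ω_r=1
ω_s = 0 − (72/36)(1−0) = -2
ω_s/ω_r = -2

-2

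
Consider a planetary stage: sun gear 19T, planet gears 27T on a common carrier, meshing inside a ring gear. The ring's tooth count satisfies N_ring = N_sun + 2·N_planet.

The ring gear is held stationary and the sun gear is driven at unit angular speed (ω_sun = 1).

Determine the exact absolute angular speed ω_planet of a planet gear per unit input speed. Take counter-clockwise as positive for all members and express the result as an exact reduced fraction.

N_ring = 19 + 2·27 = 73
19(ω_s−ω_c) = −73(ω_r−ω_c),  ω_r=0, ω_s=1
19(1−ω_c) = −73(0−ω_c)  ⇒  92ω_c = 19  ⇒  ω_c = 19/92
sun–planet: 19·(1−19/92) = −27·(ω_p−ω_c)  ⇒  ω_p−ω_c = −(19/27)·(73/92) = -1387/2484
ω_p = 19/92 − 1387/2484 = -19/54

-19/54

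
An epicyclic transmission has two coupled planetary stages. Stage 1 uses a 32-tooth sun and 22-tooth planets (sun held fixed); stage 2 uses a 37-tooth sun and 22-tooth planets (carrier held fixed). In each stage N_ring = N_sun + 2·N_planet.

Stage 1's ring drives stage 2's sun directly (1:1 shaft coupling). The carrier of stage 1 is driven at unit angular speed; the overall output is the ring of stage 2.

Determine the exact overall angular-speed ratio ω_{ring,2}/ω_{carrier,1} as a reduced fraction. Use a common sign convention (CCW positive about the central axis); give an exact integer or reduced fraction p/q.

Stage 1: N_ring = 32 + 2·22 = 76
Stage 1: 32(ω_s−ω_c) = −76(ω_r−ω_c),  ω_s=0, ω_c=1
Stage 1: ω_r = 1 − (32/76)(0−1) = 27/19
  ⇒ ω_r¹/ω_c¹ = 27/19
Stage 2: N_ring = 37 + 2·22 = 81
Stage 2: 37(ω_s−ω_c) = −81(ω_r−ω_c),  ω_c=0, ω_s=1
Stage 2: ω_r = 0 − (37/81)(1−0) = -37/81
  ⇒ ω_r²/ω_s² = -37/81
Coupling ω_s² = ω_r¹ ⇒ overall = 27/19 × -37/81 = -37/57

-37/57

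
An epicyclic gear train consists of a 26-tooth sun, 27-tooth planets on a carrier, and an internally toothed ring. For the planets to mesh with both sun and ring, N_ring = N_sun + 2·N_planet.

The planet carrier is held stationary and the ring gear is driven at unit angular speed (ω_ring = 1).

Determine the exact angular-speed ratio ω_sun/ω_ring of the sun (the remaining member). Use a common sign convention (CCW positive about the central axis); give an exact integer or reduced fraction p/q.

-40/13

N_ring = 26 + 2·27 = 80
26(ω_s−ω_c) = −80(ω_r−ω_c),  ω_c=0, ω_r=1
ω_s = 0 − (80/26)(1−0) = -40/13
ω_s/ω_r = -40/13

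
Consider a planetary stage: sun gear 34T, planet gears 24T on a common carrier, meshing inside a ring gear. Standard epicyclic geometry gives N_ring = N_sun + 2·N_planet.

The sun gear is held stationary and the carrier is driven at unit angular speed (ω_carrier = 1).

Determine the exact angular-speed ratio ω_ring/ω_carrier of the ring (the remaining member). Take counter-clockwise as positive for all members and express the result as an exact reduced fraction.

N_ring = 34 + 2·24 = 82
34(ω_s−ω_c) = −82(ω_r−ω_c),  ω_s=0, ω_c=1
ω_r = 1 − (34/82)(0−1) = 58/41
ω_r/ω_c = 58/41

58/41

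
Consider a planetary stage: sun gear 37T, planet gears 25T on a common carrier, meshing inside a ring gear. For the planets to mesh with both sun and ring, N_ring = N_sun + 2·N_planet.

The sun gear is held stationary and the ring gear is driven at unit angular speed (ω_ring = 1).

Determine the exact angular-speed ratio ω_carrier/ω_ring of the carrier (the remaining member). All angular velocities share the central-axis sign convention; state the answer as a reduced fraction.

N_ring = 37 + 2·25 = 87
37(ω_s−ω_c) = −87(ω_r−ω_c),  ω_s=0, ω_r=1
37(0−ω_c) = −87(1−ω_c)  ⇒  124ω_c = 87  ⇒  ω_c = 87/124
ω_c/ω_r = 87/124

87/124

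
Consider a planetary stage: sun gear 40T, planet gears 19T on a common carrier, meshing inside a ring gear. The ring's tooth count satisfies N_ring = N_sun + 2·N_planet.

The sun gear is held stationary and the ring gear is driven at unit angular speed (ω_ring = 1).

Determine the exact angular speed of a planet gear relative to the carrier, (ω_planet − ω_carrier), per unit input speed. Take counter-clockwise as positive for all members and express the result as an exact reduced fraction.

1560/1121

N_ring = 40 + 2·19 = 78
40(ω_s−ω_c) = −78(ω_r−ω_c),  ω_s=0, ω_r=1
40(0−ω_c) = −78(1−ω_c)  ⇒  118ω_c = 78  ⇒  ω_c = 39/59
sun–planet: 40·(0−39/59) = −19·(ω_p−ω_c)  ⇒  ω_p−ω_c = −(40/19)·(-39/59) = 1560/1121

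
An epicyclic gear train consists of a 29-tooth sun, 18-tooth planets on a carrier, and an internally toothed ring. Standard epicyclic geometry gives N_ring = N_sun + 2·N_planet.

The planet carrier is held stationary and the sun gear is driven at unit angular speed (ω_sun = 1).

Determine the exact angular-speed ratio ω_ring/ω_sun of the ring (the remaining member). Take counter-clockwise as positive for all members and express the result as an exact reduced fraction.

-29/65

N_ring = 29 + 2·18 = 65
29(ω_s−ω_c) = −65(ω_r−ω_c),  ω_c=0, ω_s=1
ω_r = 0 − (29/65)(1−0) = -29/65
ω_r/ω_s = -29/65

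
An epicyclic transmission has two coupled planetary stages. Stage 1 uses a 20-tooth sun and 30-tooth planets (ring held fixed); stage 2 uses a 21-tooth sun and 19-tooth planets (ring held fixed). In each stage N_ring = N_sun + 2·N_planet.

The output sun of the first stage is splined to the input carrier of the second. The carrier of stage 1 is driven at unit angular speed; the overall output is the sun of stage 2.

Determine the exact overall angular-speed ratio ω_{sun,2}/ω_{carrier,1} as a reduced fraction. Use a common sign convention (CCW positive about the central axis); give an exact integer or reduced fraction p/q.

Stage 1: N_ring = 20 + 2·30 = 80
Stage 1: 20(ω_s−ω_c) = −80(ω_r−ω_c),  ω_r=0, ω_c=1
Stage 1: ω_s = 1 − (80/20)(0−1) = 5
  ⇒ ω_s¹/ω_c¹ = 5
Stage 2: N_ring = 21 + 2·19 = 59
Stage 2: 21(ω_s−ω_c) = −59(ω_r−ω_c),  ω_r=0, ω_c=1
Stage 2: ω_s = 1 − (59/21)(0−1) = 80/21
  ⇒ ω_s²/ω_c² = 80/21
Coupling ω_c² = ω_s¹ ⇒ overall = 5 × 80/21 = 400/21

400/21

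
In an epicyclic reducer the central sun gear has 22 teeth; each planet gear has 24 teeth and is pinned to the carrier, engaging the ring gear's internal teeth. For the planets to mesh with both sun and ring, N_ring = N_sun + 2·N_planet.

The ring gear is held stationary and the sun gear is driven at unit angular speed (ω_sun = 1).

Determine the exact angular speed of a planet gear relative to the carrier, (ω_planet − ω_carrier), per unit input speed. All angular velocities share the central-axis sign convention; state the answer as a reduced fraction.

-385/552

N_ring = 22 + 2·24 = 70
22(ω_s−ω_c) = −70(ω_r−ω_c),  ω_r=0, ω_s=1
22(1−ω_c) = −70(0−ω_c)  ⇒  92ω_c = 22  ⇒  ω_c = 11/46
sun–planet: 22·(1−11/46) = −24·(ω_p−ω_c)  ⇒  ω_p−ω_c = −(22/24)·(35/46) = -385/552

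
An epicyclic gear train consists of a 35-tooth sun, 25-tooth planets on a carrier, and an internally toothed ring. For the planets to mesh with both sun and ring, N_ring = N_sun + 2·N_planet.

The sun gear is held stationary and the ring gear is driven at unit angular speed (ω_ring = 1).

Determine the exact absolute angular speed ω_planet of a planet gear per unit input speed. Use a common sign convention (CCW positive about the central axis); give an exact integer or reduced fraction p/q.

17/10

N_ring = 35 + 2·25 = 85
35(ω_s−ω_c) = −85(ω_r−ω_c),  ω_s=0, ω_r=1
35(0−ω_c) = −85(1−ω_c)  ⇒  120ω_c = 85  ⇒  ω_c = 17/24
sun–planet: 35·(0−17/24) = −25·(ω_p−ω_c)  ⇒  ω_p−ω_c = −(35/25)·(-17/24) = 119/120
ω_p = 17/24 + 119/120 = 17/10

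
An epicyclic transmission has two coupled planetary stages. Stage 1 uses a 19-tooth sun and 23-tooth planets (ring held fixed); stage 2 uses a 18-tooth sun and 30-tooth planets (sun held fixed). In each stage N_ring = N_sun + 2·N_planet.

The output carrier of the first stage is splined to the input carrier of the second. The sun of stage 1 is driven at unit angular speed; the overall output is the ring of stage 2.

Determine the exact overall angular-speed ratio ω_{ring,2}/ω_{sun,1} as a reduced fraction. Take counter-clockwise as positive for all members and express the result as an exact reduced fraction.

76/273

Stage 1: N_ring = 19 + 2·23 = 65
Stage 1: 19(ω_s−ω_c) = −65(ω_r−ω_c),  ω_r=0, ω_s=1
Stage 1: 19(1−ω_c) = −65(0−ω_c)  ⇒  84ω_c = 19  ⇒  ω_c = 19/84
  ⇒ ω_c¹/ω_s¹ = 19/84
Stage 2: N_ring = 18 + 2·30 = 78
Stage 2: 18(ω_s−ω_c) = −78(ω_r−ω_c),  ω_s=0, ω_c=1
Stage 2: ω_r = 1 − (18/78)(0−1) = 16/13
  ⇒ ω_r²/ω_c² = 16/13
Coupling ω_c² = ω_c¹ ⇒ overall = 19/84 × 16/13 = 76/273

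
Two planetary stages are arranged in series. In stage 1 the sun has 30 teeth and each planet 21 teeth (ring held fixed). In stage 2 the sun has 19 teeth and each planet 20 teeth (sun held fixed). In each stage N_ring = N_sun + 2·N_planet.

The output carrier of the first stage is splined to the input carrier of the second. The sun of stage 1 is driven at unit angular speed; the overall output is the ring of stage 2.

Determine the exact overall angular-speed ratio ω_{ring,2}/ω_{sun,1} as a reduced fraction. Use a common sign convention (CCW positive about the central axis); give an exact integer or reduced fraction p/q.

390/1003

Stage 1: N_ring = 30 + 2·21 = 72
Stage 1: 30(ω_s−ω_c) = −72(ω_r−ω_c),  ω_r=0, ω_s=1
Stage 1: 30(1−ω_c) = −72(0−ω_c)  ⇒  102ω_c = 30  ⇒  ω_c = 5/17
  ⇒ ω_c¹/ω_s¹ = 5/17
Stage 2: N_ring = 19 + 2·20 = 59
Stage 2: 19(ω_s−ω_c) = −59(ω_r−ω_c),  ω_s=0, ω_c=1
Stage 2: ω_r = 1 − (19/59)(0−1) = 78/59
  ⇒ ω_r²/ω_c² = 78/59
Coupling ω_c² = ω_c¹ ⇒ overall = 5/17 × 78/59 = 390/1003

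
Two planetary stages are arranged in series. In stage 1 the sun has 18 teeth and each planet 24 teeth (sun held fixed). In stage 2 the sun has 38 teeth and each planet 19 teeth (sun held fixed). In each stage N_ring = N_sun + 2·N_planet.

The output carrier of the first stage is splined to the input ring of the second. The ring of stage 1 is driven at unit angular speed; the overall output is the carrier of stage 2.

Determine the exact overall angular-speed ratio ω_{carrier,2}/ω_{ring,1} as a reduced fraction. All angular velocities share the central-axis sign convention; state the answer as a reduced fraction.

Stage 1: N_ring = 18 + 2·24 = 66
Stage 1: 18(ω_s−ω_c) = −66(ω_r−ω_c),  ω_s=0, ω_r=1
Stage 1: 18(0−ω_c) = −66(1−ω_c)  ⇒  84ω_c = 66  ⇒  ω_c = 11/14
  ⇒ ω_c¹/ω_r¹ = 11/14
Stage 2: N_ring = 38 + 2·19 = 76
Stage 2: 38(ω_s−ω_c) = −76(ω_r−ω_c),  ω_s=0, ω_r=1
Stage 2: 38(0−ω_c) = −76(1−ω_c)  ⇒  114ω_c = 76  ⇒  ω_c = 2/3
  ⇒ ω_c²/ω_r² = 2/3
Coupling ω_r² = ω_c¹ ⇒ overall = 11/14 × 2/3 = 11/21

11/21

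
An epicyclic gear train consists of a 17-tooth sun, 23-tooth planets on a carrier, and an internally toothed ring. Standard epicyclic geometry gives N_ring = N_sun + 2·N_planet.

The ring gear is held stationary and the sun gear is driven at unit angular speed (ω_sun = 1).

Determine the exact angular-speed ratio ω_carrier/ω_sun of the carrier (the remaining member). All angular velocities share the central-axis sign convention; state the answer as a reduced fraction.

N_ring = 17 + 2·23 = 63
17(ω_s−ω_c) = −63(ω_r−ω_c),  ω_r=0, ω_s=1
17(1−ω_c) = −63(0−ω_c)  ⇒  80ω_c = 17  ⇒  ω_c = 17/80
ω_c/ω_s = 17/80

17/80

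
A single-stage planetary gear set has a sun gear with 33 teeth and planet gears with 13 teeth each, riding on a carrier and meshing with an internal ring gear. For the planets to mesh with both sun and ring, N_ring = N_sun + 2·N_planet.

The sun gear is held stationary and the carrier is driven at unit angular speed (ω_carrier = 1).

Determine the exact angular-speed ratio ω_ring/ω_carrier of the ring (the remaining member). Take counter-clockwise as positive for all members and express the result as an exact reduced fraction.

92/59

N_ring = 33 + 2·13 = 59
33(ω_s−ω_c) = −59(ω_r−ω_c),  ω_s=0, ω_c=1
ω_r = 1 − (33/59)(0−1) = 92/59
ω_r/ω_c = 92/59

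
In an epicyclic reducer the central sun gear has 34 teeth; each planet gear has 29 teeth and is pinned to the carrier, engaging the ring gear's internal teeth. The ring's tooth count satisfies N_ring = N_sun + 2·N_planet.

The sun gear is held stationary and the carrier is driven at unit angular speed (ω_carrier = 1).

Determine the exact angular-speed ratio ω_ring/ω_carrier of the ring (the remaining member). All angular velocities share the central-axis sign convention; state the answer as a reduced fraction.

63/46

N_ring = 34 + 2·29 = 92
34(ω_s−ω_c) = −92(ω_r−ω_c),  ω_s=0, ω_c=1
ω_r = 1 − (34/92)(0−1) = 63/46
ω_r/ω_c = 63/46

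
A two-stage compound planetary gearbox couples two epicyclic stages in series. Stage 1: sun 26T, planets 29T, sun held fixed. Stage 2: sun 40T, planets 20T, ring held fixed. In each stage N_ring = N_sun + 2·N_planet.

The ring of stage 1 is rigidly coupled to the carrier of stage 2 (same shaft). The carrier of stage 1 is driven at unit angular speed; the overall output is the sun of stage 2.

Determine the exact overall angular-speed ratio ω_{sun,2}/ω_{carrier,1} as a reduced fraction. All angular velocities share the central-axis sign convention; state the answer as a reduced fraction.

Stage 1: N_ring = 26 + 2·29 = 84
Stage 1: 26(ω_s−ω_c) = −84(ω_r−ω_c),  ω_s=0, ω_c=1
Stage 1: ω_r = 1 − (26/84)(0−1) = 55/42
  ⇒ ω_r¹/ω_c¹ = 55/42
Stage 2: N_ring = 40 + 2·20 = 80
Stage 2: 40(ω_s−ω_c) = −80(ω_r−ω_c),  ω_r=0, ω_c=1
Stage 2: ω_s = 1 − (80/40)(0−1) = 3
  ⇒ ω_s²/ω_c² = 3
Coupling ω_c² = ω_r¹ ⇒ overall = 55/42 × 3 = 55/14

55/14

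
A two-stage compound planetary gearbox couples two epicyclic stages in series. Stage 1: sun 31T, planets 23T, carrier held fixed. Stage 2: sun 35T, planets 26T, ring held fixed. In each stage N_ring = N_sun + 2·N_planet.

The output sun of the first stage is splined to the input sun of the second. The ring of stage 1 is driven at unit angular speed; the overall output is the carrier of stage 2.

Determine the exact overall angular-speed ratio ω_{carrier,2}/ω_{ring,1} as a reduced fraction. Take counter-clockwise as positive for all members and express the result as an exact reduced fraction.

Stage 1: N_ring = 31 + 2·23 = 77
Stage 1: 31(ω_s−ω_c) = −77(ω_r−ω_c),  ω_c=0, ω_r=1
Stage 1: ω_s = 0 − (77/31)(1−0) = -77/31
  ⇒ ω_s¹/ω_r¹ = -77/31
Stage 2: N_ring = 35 + 2·26 = 87
Stage 2: 35(ω_s−ω_c) = −87(ω_r−ω_c),  ω_r=0, ω_s=1
Stage 2: 35(1−ω_c) = −87(0−ω_c)  ⇒  122ω_c = 35  ⇒  ω_c = 35/122
  ⇒ ω_c²/ω_s² = 35/122
Coupling ω_s² = ω_s¹ ⇒ overall = -77/31 × 35/122 = -2695/3782

-2695/3782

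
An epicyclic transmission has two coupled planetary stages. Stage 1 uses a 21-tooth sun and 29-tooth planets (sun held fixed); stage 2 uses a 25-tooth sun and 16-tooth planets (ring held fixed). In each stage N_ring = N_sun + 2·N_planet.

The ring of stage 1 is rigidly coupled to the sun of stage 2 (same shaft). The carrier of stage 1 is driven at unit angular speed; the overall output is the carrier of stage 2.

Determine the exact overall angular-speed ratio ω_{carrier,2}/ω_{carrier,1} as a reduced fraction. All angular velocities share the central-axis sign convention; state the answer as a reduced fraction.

Stage 1: N_ring = 21 + 2·29 = 79
Stage 1: 21(ω_s−ω_c) = −79(ω_r−ω_c),  ω_s=0, ω_c=1
Stage 1: ω_r = 1 − (21/79)(0−1) = 100/79
  ⇒ ω_r¹/ω_c¹ = 100/79
Stage 2: N_ring = 25 + 2·16 = 57
Stage 2: 25(ω_s−ω_c) = −57(ω_r−ω_c),  ω_r=0, ω_s=1
Stage 2: 25(1−ω_c) = −57(0−ω_c)  ⇒  82ω_c = 25  ⇒  ω_c = 25/82
  ⇒ ω_c²/ω_s² = 25/82
Coupling ω_s² = ω_r¹ ⇒ overall = 100/79 × 25/82 = 1250/3239

1250/3239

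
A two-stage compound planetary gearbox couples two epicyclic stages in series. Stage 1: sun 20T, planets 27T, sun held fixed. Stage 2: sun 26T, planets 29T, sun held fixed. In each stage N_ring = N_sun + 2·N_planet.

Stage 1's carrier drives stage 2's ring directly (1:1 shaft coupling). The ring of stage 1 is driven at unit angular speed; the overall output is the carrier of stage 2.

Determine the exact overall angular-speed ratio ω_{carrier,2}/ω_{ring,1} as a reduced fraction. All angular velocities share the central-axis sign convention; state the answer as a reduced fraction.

1554/2585

Stage 1: N_ring = 20 + 2·27 = 74
Stage 1: 20(ω_s−ω_c) = −74(ω_r−ω_c),  ω_s=0, ω_r=1
Stage 1: 20(0−ω_c) = −74(1−ω_c)  ⇒  94ω_c = 74  ⇒  ω_c = 37/47
  ⇒ ω_c¹/ω_r¹ = 37/47
Stage 2: N_ring = 26 + 2·29 = 84
Stage 2: 26(ω_s−ω_c) = −84(ω_r−ω_c),  ω_s=0, ω_r=1
Stage 2: 26(0−ω_c) = −84(1−ω_c)  ⇒  110ω_c = 84  ⇒  ω_c = 42/55
  ⇒ ω_c²/ω_r² = 42/55
Coupling ω_r² = ω_c¹ ⇒ overall = 37/47 × 42/55 = 1554/2585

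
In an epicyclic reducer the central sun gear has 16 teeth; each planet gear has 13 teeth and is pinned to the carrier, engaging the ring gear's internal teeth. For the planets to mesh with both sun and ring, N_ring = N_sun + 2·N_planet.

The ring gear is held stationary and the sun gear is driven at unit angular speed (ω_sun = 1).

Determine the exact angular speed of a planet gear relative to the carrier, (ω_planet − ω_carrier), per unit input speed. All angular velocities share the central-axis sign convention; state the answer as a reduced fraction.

N_ring = 16 + 2·13 = 42
16(ω_s−ω_c) = −42(ω_r−ω_c),  ω_r=0, ω_s=1
16(1−ω_c) = −42(0−ω_c)  ⇒  58ω_c = 16  ⇒  ω_c = 8/29
sun–planet: 16·(1−8/29) = −13·(ω_p−ω_c)  ⇒  ω_p−ω_c = −(16/13)·(21/29) = -336/377

-336/377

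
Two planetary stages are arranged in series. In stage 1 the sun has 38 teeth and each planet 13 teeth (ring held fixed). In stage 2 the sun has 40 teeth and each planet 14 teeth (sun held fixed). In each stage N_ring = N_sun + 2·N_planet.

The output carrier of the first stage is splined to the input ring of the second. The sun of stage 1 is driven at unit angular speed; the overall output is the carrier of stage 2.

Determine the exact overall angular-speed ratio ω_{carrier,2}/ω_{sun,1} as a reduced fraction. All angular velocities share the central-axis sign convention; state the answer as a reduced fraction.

19/81

Stage 1: N_ring = 38 + 2·13 = 64
Stage 1: 38(ω_s−ω_c) = −64(ω_r−ω_c),  ω_r=0, ω_s=1
Stage 1: 38(1−ω_c) = −64(0−ω_c)  ⇒  102ω_c = 38  ⇒  ω_c = 19/51
  ⇒ ω_c¹/ω_s¹ = 19/51
Stage 2: N_ring = 40 + 2·14 = 68
Stage 2: 40(ω_s−ω_c) = −68(ω_r−ω_c),  ω_s=0, ω_r=1
Stage 2: 40(0−ω_c) = −68(1−ω_c)  ⇒  108ω_c = 68  ⇒  ω_c = 17/27
  ⇒ ω_c²/ω_r² = 17/27
Coupling ω_r² = ω_c¹ ⇒ overall = 19/51 × 17/27 = 19/81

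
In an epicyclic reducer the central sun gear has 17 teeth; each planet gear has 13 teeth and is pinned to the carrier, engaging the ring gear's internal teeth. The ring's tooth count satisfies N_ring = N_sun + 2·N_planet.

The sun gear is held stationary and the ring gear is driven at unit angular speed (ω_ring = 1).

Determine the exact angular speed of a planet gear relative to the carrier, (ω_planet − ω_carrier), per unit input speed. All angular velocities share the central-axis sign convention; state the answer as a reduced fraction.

N_ring = 17 + 2·13 = 43
17(ω_s−ω_c) = −43(ω_r−ω_c),  ω_s=0, ω_r=1
17(0−ω_c) = −43(1−ω_c)  ⇒  60ω_c = 43  ⇒  ω_c = 43/60
sun–planet: 17·(0−43/60) = −13·(ω_p−ω_c)  ⇒  ω_p−ω_c = −(17/13)·(-43/60) = 731/780

731/780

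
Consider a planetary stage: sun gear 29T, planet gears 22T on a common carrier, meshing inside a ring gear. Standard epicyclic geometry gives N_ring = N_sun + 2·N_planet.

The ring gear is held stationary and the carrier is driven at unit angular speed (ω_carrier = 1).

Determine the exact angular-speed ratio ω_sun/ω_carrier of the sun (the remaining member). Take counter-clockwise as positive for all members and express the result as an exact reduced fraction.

N_ring = 29 + 2·22 = 73
29(ω_s−ω_c) = −73(ω_r−ω_c),  ω_r=0, ω_c=1
ω_s = 1 − (73/29)(0−1) = 102/29
ω_s/ω_c = 102/29

102/29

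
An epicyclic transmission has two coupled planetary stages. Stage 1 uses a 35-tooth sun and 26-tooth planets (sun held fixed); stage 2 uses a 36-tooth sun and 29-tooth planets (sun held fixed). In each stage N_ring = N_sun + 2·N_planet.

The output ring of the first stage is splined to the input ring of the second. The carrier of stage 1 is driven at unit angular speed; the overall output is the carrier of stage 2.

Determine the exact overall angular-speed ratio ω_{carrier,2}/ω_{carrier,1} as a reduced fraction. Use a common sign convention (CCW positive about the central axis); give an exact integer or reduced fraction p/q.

5734/5655

Stage 1: N_ring = 35 + 2·26 = 87
Stage 1: 35(ω_s−ω_c) = −87(ω_r−ω_c),  ω_s=0, ω_c=1
Stage 1: ω_r = 1 − (35/87)(0−1) = 122/87
  ⇒ ω_r¹/ω_c¹ = 122/87
Stage 2: N_ring = 36 + 2·29 = 94
Stage 2: 36(ω_s−ω_c) = −94(ω_r−ω_c),  ω_s=0, ω_r=1
Stage 2: 36(0−ω_c) = −94(1−ω_c)  ⇒  130ω_c = 94  ⇒  ω_c = 47/65
  ⇒ ω_c²/ω_r² = 47/65
Coupling ω_r² = ω_r¹ ⇒ overall = 122/87 × 47/65 = 5734/5655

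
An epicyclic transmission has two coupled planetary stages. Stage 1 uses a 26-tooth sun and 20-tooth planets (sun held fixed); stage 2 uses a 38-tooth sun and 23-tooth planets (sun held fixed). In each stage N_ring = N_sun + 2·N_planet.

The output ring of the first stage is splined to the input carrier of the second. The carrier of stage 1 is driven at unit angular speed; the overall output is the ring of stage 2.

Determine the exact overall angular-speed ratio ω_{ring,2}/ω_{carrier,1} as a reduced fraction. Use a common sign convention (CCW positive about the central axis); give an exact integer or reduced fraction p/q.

1403/693

Stage 1: N_ring = 26 + 2·20 = 66
Stage 1: 26(ω_s−ω_c) = −66(ω_r−ω_c),  ω_s=0, ω_c=1
Stage 1: ω_r = 1 − (26/66)(0−1) = 46/33
  ⇒ ω_r¹/ω_c¹ = 46/33
Stage 2: N_ring = 38 + 2·23 = 84
Stage 2: 38(ω_s−ω_c) = −84(ω_r−ω_c),  ω_s=0, ω_c=1
Stage 2: ω_r = 1 − (38/84)(0−1) = 61/42
  ⇒ ω_r²/ω_c² = 61/42
Coupling ω_c² = ω_r¹ ⇒ overall = 46/33 × 61/42 = 1403/693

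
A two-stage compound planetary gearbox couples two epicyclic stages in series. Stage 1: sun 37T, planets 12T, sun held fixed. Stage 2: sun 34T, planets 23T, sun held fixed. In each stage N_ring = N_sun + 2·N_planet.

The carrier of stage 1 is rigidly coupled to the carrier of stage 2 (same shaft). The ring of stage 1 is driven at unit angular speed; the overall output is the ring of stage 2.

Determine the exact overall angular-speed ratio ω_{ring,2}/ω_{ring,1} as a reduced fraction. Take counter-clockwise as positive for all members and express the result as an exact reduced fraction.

Stage 1: N_ring = 37 + 2·12 = 61
Stage 1: 37(ω_s−ω_c) = −61(ω_r−ω_c),  ω_s=0, ω_r=1
Stage 1: 37(0−ω_c) = −61(1−ω_c)  ⇒  98ω_c = 61  ⇒  ω_c = 61/98
  ⇒ ω_c¹/ω_r¹ = 61/98
Stage 2: N_ring = 34 + 2·23 = 80
Stage 2: 34(ω_s−ω_c) = −80(ω_r−ω_c),  ω_s=0, ω_c=1
Stage 2: ω_r = 1 − (34/80)(0−1) = 57/40
  ⇒ ω_r²/ω_c² = 57/40
Coupling ω_c² = ω_c¹ ⇒ overall = 61/98 × 57/40 = 3477/3920

3477/3920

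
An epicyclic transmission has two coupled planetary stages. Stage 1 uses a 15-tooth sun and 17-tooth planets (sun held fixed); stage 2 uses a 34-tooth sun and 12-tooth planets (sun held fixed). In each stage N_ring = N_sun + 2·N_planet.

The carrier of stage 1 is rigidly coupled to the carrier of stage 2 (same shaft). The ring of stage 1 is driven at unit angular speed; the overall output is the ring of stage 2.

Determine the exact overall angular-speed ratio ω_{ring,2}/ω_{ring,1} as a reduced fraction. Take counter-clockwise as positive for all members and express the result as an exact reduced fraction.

1127/928

Stage 1: N_ring = 15 + 2·17 = 49
Stage 1: 15(ω_s−ω_c) = −49(ω_r−ω_c),  ω_s=0, ω_r=1
Stage 1: 15(0−ω_c) = −49(1−ω_c)  ⇒  64ω_c = 49  ⇒  ω_c = 49/64
  ⇒ ω_c¹/ω_r¹ = 49/64
Stage 2: N_ring = 34 + 2·12 = 58
Stage 2: 34(ω_s−ω_c) = −58(ω_r−ω_c),  ω_s=0, ω_c=1
Stage 2: ω_r = 1 − (34/58)(0−1) = 46/29
  ⇒ ω_r²/ω_c² = 46/29
Coupling ω_c² = ω_c¹ ⇒ overall = 49/64 × 46/29 = 1127/928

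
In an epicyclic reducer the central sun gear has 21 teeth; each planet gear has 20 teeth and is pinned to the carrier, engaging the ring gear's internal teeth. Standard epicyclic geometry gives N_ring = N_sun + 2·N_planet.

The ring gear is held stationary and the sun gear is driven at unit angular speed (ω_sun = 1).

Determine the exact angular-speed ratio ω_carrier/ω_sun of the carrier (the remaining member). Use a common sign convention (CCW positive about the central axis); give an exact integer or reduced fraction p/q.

21/82

N_ring = 21 + 2·20 = 61
21(ω_s−ω_c) = −61(ω_r−ω_c),  ω_r=0, ω_s=1
21(1−ω_c) = −61(0−ω_c)  ⇒  82ω_c = 21  ⇒  ω_c = 21/82
ω_c/ω_s = 21/82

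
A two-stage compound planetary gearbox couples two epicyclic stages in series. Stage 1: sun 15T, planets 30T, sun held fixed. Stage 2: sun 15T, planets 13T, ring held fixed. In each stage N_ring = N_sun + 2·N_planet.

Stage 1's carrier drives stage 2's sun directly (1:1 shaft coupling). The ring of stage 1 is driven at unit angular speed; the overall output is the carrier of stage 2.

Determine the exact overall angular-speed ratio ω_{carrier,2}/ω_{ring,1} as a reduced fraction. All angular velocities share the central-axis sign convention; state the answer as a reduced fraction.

25/112

Stage 1: N_ring = 15 + 2·30 = 75
Stage 1: 15(ω_s−ω_c) = −75(ω_r−ω_c),  ω_s=0, ω_r=1
Stage 1: 15(0−ω_c) = −75(1−ω_c)  ⇒  90ω_c = 75  ⇒  ω_c = 5/6
  ⇒ ω_c¹/ω_r¹ = 5/6
Stage 2: N_ring = 15 + 2·13 = 41
Stage 2: 15(ω_s−ω_c) = −41(ω_r−ω_c),  ω_r=0, ω_s=1
Stage 2: 15(1−ω_c) = −41(0−ω_c)  ⇒  56ω_c = 15  ⇒  ω_c = 15/56
  ⇒ ω_c²/ω_s² = 15/56
Coupling ω_s² = ω_c¹ ⇒ overall = 5/6 × 15/56 = 25/112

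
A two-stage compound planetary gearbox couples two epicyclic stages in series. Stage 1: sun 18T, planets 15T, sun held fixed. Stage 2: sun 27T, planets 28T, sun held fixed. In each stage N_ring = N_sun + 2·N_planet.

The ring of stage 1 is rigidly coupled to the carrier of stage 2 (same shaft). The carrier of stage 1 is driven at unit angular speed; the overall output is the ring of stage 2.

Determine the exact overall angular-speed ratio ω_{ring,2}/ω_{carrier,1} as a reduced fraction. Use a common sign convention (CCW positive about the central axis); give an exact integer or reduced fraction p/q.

605/332

Stage 1: N_ring = 18 + 2·15 = 48
Stage 1: 18(ω_s−ω_c) = −48(ω_r−ω_c),  ω_s=0, ω_c=1
Stage 1: ω_r = 1 − (18/48)(0−1) = 11/8
  ⇒ ω_r¹/ω_c¹ = 11/8
Stage 2: N_ring = 27 + 2·28 = 83
Stage 2: 27(ω_s−ω_c) = −83(ω_r−ω_c),  ω_s=0, ω_c=1
Stage 2: ω_r = 1 − (27/83)(0−1) = 110/83
  ⇒ ω_r²/ω_c² = 110/83
Coupling ω_c² = ω_r¹ ⇒ overall = 11/8 × 110/83 = 605/332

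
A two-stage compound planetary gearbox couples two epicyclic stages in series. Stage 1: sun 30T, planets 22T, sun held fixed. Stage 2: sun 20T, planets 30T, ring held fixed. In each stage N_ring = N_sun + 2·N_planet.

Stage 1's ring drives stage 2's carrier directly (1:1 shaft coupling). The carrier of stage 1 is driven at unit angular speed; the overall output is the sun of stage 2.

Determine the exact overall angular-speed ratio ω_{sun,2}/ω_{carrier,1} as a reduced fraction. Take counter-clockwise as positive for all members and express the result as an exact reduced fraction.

260/37

Stage 1: N_ring = 30 + 2·22 = 74
Stage 1: 30(ω_s−ω_c) = −74(ω_r−ω_c),  ω_s=0, ω_c=1
Stage 1: ω_r = 1 − (30/74)(0−1) = 52/37
  ⇒ ω_r¹/ω_c¹ = 52/37
Stage 2: N_ring = 20 + 2·30 = 80
Stage 2: 20(ω_s−ω_c) = −80(ω_r−ω_c),  ω_r=0, ω_c=1
Stage 2: ω_s = 1 − (80/20)(0−1) = 5
  ⇒ ω_s²/ω_c² = 5
Coupling ω_c² = ω_r¹ ⇒ overall = 52/37 × 5 = 260/37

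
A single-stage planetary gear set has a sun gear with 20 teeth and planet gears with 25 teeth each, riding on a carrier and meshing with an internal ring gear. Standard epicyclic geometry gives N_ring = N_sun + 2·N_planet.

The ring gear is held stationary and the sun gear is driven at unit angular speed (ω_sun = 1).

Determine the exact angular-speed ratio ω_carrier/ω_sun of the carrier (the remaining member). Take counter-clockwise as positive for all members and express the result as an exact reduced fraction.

2/9

N_ring = 20 + 2·25 = 70
20(ω_s−ω_c) = −70(ω_r−ω_c),  ω_r=0, ω_s=1
20(1−ω_c) = −70(0−ω_c)  ⇒  90ω_c = 20  ⇒  ω_c = 2/9
ω_c/ω_s = 2/9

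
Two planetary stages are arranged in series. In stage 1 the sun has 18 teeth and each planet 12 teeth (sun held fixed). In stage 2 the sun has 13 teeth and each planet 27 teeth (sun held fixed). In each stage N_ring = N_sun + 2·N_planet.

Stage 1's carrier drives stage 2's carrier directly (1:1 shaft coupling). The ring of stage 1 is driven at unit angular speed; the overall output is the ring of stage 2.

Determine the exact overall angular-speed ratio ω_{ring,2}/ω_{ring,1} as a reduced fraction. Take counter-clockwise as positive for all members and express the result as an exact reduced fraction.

Stage 1: N_ring = 18 + 2·12 = 42
Stage 1: 18(ω_s−ω_c) = −42(ω_r−ω_c),  ω_s=0, ω_r=1
Stage 1: 18(0−ω_c) = −42(1−ω_c)  ⇒  60ω_c = 42  ⇒  ω_c = 7/10
  ⇒ ω_c¹/ω_r¹ = 7/10
Stage 2: N_ring = 13 + 2·27 = 67
Stage 2: 13(ω_s−ω_c) = −67(ω_r−ω_c),  ω_s=0, ω_c=1
Stage 2: ω_r = 1 − (13/67)(0−1) = 80/67
  ⇒ ω_r²/ω_c² = 80/67
Coupling ω_c² = ω_c¹ ⇒ overall = 7/10 × 80/67 = 56/67

56/67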